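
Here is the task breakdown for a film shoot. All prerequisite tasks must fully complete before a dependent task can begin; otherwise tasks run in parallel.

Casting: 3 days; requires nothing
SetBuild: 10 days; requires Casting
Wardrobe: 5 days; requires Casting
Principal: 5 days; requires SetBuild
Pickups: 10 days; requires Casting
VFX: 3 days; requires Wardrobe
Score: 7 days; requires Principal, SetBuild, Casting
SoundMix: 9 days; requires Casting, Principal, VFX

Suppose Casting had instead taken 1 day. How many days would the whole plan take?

The binding path is Casting→SetBuild→Principal→SoundMix = 3+10+5+9 = 27; finish at 27 days.
Casting is on the critical path; changing it to 1 makes that path 25 days.
The critical path is still Casting→SetBuild→Principal→SoundMix; finish is now 25 days.

25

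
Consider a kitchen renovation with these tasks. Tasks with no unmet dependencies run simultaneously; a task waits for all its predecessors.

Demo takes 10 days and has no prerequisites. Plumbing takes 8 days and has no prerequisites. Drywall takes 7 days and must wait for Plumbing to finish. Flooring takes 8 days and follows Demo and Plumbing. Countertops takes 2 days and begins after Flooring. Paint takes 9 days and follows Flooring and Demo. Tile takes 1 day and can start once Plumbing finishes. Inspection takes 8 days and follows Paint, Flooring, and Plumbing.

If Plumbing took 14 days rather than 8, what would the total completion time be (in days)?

The binding path is Demo→Flooring→Paint→Inspection = 10+8+9+8 = 35; finish at 35 days.
The longest path through Plumbing is only 33 days, so Plumbing has float 2.
Now Plumbing→Flooring→Paint→Inspection = 14+8+9+8 = 39 is longest, so the finish becomes 39 days.

39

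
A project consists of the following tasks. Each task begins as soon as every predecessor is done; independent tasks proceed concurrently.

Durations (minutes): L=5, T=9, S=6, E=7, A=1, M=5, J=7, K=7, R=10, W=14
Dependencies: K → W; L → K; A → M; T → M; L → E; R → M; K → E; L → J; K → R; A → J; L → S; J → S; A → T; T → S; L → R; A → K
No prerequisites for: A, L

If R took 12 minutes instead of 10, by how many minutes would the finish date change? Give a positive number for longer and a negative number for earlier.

The binding path is L→K→R→M = 5+7+10+5 = 27; finish at 27 minutes.
R is on the critical path; changing it to 12 makes that path 29 minutes.
The critical path is still L→K→R→M; finish is now 29 minutes.
Change in finish: 29 − 27 = +2 minutes.

2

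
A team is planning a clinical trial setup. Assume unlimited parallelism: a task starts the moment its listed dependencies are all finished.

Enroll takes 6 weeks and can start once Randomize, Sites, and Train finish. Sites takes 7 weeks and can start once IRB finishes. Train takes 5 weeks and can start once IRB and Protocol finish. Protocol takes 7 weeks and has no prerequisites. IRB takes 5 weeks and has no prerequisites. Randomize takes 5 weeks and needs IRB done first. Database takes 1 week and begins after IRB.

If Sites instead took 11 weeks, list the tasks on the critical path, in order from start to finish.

IRB, Sites, Enroll

As given, the longest chain is IRB→Sites→Enroll = 5+7+6 = 18, so the finish is 18 weeks.
Since Sites is critical, the +4 change carries straight to that chain (now 22 weeks).
The critical path is still IRB→Sites→Enroll; finish is now 22 weeks.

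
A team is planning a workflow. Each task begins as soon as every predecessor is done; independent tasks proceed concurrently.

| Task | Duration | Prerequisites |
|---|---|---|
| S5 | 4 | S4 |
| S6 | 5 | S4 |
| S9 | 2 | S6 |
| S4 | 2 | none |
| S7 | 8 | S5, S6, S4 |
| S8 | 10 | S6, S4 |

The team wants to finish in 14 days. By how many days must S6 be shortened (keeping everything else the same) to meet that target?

Current finish: 17 days; target: 14.
S6 is on every critical path, so each day cut from S6 cuts the finish by one (this holds down to a finish of 14).
Need 17 − 14 = 3 days off S6 → S6 becomes 2 days, finish becomes 14.

3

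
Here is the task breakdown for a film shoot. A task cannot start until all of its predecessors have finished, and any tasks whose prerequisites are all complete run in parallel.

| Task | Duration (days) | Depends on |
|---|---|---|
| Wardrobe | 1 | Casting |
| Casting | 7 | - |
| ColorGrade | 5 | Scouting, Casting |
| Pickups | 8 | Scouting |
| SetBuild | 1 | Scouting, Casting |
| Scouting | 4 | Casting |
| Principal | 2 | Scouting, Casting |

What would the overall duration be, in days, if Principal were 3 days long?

As given, the longest chain is Casting→Scouting→Pickups = 7+4+8 = 19, so the finish is 19 days.
Principal has 6 days of float (longest path through it is 13).
No other chain overtakes it, so the finish is 19 days.

19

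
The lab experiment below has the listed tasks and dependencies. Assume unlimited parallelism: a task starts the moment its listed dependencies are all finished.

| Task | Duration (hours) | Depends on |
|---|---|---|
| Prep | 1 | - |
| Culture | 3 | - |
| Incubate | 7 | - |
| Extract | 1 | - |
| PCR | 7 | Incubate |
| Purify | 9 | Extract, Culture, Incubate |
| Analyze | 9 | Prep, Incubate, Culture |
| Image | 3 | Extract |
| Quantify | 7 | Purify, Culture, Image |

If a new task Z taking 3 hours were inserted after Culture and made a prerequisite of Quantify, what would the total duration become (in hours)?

23

Originally the lab experiment takes 23 hours.
With Z inserted, Quantify now waits for max(Purify, Culture, Image, Z).
New critical path: Incubate→Purify→Quantify = 7+9+7 = 23 ⇒ 23 hours.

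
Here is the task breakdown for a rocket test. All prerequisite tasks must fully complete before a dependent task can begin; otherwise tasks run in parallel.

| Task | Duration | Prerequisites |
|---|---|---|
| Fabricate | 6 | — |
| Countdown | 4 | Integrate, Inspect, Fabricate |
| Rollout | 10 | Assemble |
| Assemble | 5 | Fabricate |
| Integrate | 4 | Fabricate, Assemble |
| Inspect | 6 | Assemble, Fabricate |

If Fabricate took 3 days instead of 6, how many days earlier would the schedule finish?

3

Baseline: Fabricate→Assemble→Inspect→Countdown = 6+5+6+4 = 21 → 21 days.
Fabricate lies on that path, so at 3 days the path becomes 18 days.
That remains the longest chain; total 18 days.
Change in finish: 18 − 21 = -3 days.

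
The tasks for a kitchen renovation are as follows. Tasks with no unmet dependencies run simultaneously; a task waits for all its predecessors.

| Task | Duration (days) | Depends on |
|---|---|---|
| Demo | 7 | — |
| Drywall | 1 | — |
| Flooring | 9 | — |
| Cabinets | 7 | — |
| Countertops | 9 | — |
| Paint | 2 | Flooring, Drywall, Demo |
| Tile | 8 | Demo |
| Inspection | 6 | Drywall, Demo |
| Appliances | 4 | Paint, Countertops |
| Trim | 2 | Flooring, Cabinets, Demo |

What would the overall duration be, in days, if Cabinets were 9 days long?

Actual critical path: Demo→Tile = 7+8 = 15 ⇒ 15 days.
Cabinets has 6 days of float (longest path through it is 9).
The critical path is still Demo→Tile; finish is now 15 days.

15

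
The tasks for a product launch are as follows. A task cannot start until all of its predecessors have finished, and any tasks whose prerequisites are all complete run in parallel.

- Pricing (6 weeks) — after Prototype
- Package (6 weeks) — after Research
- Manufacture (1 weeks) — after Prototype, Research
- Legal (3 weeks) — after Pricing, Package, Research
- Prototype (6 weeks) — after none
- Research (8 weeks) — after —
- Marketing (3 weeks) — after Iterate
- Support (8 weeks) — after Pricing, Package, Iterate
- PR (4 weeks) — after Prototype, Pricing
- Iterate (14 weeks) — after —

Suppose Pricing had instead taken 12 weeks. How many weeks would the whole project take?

26

Critical path before the change: Research→Package→Support = 8+6+8 = 22 giving 22 weeks.
Pricing has 2 weeks of float (longest path through it is 20).
New critical path: Prototype→Pricing→Support = 6+12+8 = 26 ⇒ 26 weeks.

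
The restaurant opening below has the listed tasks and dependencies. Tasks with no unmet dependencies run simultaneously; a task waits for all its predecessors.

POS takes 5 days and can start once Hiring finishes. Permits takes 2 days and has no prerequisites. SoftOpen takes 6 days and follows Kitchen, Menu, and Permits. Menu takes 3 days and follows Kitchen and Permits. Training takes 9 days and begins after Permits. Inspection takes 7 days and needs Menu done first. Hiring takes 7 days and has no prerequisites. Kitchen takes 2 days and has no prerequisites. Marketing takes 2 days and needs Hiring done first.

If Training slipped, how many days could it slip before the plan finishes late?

1

Critical path: Permits→Menu→Inspection = 2+3+7 = 12, so the finish is 12 days.
Longest path through Training: 11 days (earliest finish 11, latest finish 12).
Slack of Training = 3 − 2 = 1 day.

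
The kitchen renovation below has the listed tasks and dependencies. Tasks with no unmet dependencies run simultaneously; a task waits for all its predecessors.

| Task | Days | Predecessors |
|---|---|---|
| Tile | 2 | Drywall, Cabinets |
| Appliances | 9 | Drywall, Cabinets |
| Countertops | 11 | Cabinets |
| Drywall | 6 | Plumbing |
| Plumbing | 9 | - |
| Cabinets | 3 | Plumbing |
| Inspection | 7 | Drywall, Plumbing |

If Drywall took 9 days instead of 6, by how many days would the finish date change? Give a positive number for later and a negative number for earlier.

Critical path before the change: Plumbing→Drywall→Appliances = 9+6+9 = 24 giving 24 days.
Drywall lies on that path, so at 9 days the path becomes 27 days.
The critical path is still Plumbing→Drywall→Appliances; finish is now 27 days.
Change in finish: 27 − 24 = +3 days.

3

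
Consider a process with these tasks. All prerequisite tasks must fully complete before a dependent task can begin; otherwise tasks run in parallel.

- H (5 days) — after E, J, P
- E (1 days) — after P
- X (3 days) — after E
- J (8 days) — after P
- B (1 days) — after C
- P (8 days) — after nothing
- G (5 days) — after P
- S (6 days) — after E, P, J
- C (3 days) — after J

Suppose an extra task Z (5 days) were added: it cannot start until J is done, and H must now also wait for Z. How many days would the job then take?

Originally the job takes 22 days.
With Z inserted, H now waits for max(E, J, P, Z).
New critical path: P→J→Z→H = 8+8+5+5 = 26 ⇒ 26 days.

26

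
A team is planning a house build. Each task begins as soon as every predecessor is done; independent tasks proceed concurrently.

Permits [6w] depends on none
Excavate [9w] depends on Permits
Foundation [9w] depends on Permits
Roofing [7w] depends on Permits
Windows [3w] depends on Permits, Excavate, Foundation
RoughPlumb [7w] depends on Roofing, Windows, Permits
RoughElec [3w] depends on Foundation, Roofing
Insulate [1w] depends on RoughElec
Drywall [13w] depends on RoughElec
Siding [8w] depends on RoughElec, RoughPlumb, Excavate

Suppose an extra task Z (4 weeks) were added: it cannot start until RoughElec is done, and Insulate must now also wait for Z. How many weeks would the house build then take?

33

Originally the house build takes 33 weeks.
With Z inserted, Insulate now waits for max(RoughElec, Z).
New critical path: Permits→Excavate→Windows→RoughPlumb→Siding = 6+9+3+7+8 = 33 ⇒ 33 weeks.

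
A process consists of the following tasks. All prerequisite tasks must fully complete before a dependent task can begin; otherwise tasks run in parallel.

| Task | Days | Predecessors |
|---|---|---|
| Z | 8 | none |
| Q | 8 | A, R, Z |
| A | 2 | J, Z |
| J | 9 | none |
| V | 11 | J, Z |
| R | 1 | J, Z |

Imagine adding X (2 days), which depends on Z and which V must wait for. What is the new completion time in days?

21

Originally the process takes 20 days.
With X inserted, V now waits for max(J, Z, X).
New critical path: Z→X→V = 8+2+11 = 21 ⇒ 21 days.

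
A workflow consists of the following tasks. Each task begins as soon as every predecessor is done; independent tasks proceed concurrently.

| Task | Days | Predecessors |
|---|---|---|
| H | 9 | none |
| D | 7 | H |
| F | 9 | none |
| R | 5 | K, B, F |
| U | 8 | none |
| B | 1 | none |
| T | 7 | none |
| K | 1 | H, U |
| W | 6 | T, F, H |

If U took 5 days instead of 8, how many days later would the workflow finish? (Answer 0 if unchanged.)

0

Critical path before the change: H→D = 9+7 = 16 giving 16 days.
U has 2 days of float (longest path through it is 14).
That remains the longest chain; total 16 days.
Change in finish: 16 − 16 = +0 days.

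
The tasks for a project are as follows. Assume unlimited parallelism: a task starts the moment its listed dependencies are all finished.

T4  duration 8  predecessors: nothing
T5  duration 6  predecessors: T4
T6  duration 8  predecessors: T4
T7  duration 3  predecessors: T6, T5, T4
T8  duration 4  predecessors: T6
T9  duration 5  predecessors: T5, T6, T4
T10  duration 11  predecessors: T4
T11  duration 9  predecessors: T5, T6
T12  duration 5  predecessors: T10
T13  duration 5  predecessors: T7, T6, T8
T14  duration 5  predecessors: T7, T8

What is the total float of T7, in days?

1

Critical path: T4→T6→T8→T13 = 8+8+4+5 = 25, so the finish is 25 days.
Longest path through T7: 24 days (earliest finish 19, latest finish 20).
Float = 25 − 24 = 1.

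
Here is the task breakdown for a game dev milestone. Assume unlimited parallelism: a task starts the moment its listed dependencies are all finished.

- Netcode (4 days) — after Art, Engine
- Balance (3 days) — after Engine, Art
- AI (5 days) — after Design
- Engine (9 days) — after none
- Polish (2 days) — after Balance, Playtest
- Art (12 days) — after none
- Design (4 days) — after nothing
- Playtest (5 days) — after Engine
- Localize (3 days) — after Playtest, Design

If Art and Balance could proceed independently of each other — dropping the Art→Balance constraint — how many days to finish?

17

Original critical path: Engine→Playtest→Localize = 9+5+3 = 17 ⇒ 17 days.
Without Art→Balance, Balance's earliest start moves from 12 to 9.
After: Engine→Playtest→Localize = 9+5+3 = 17 → 17 days.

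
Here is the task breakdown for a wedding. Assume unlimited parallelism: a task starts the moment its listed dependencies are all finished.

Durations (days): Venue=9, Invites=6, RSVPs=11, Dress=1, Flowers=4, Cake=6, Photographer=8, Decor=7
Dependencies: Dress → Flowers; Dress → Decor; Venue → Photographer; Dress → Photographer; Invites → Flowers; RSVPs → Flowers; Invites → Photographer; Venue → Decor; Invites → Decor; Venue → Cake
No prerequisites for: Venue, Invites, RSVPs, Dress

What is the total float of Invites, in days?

3

The longest chain is Venue→Photographer = 9+8 = 17; overall finish 17 days.
Longest path through Invites: 14 days (earliest finish 6, latest finish 9).
Float = 17 − 14 = 3.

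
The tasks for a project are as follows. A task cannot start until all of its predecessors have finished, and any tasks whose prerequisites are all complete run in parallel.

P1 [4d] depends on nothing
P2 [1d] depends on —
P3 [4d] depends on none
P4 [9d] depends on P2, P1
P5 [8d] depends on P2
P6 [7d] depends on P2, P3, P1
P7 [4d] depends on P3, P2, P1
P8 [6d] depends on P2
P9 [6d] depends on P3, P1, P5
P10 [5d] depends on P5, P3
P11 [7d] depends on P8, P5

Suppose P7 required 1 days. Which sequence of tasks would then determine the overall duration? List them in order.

P2, P5, P11

Critical path before the change: P2→P5→P11 = 1+8+7 = 16 giving 16 days.
The longest path through P7 is only 8 days, so P7 has float 8.
No other chain overtakes it, so the finish is 16 days.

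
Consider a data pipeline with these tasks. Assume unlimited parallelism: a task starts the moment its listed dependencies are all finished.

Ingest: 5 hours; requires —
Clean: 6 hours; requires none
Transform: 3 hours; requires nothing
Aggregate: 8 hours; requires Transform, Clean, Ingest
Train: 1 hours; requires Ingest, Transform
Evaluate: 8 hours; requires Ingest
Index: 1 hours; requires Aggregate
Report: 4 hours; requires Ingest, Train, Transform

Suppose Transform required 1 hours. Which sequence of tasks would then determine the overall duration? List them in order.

Clean, Aggregate, Index

Baseline: Clean→Aggregate→Index = 6+8+1 = 15 → 15 hours.
Transform is off the critical path — its longest chain is 12 hours, giving 3 of slack.
The critical path is still Clean→Aggregate→Index; finish is now 15 hours.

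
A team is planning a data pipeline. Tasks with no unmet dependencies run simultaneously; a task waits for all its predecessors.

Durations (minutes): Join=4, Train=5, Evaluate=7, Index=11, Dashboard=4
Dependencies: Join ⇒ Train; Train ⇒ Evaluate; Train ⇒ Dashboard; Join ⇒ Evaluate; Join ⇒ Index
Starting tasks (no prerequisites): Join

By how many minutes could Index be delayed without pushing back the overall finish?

1

Join→Train→Evaluate = 4+5+7 = 16 sets the makespan at 16 minutes.
Longest path through Index: 15 minutes (earliest finish 15, latest finish 16).
Float = 16 − 15 = 1.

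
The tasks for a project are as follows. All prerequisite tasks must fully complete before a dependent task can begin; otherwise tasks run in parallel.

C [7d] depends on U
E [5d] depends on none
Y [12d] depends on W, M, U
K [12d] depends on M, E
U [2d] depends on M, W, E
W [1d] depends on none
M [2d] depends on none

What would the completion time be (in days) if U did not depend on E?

Before: longest chain E→U→Y = 5+2+12 = 19, finish 19.
Without E→U, U's earliest start moves from 5 to 2.
The longest chain is now E→K = 5+12 = 17, so the job takes 17 days.

17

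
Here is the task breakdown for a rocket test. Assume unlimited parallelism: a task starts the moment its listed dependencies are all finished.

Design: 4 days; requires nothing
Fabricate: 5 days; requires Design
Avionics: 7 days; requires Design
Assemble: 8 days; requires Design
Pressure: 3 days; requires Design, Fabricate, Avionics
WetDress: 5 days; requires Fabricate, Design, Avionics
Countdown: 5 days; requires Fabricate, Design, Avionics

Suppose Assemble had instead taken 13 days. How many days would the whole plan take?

Baseline: Design→Avionics→WetDress = 4+7+5 = 16 → 16 days.
Assemble has 4 days of float (longest path through it is 12).
The binding chain switches to Design→Assemble = 4+13 = 17; finish 17 days.

17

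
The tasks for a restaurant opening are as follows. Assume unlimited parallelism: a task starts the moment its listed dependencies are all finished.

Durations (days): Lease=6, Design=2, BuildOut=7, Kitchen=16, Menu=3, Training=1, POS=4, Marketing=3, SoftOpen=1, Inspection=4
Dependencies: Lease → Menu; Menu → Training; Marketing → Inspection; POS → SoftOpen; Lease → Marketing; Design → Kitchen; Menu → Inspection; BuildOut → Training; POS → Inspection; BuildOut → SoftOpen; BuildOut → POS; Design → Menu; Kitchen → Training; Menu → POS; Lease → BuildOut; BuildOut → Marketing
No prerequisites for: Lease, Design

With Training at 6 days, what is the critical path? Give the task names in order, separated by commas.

Critical path before the change: Lease→BuildOut→POS→Inspection = 6+7+4+4 = 21 giving 21 days.
The longest path through Training is only 19 days, so Training has float 2.
Now Design→Kitchen→Training = 2+16+6 = 24 is longest, so the finish becomes 24 days.

Design, Kitchen, Training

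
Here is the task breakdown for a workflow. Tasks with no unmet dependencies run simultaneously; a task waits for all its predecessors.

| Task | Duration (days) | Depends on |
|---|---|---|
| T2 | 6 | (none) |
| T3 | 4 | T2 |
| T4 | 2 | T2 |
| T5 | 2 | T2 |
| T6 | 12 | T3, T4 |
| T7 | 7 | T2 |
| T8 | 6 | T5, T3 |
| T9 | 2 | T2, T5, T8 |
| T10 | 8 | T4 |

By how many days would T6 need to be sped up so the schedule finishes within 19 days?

Current finish: 22 days; target: 19.
T6 is on every critical path, so each day cut from T6 cuts the finish by one (this holds down to a finish of 18).
Need 22 − 19 = 3 days off T6 → T6 becomes 9 days, finish becomes 19.

3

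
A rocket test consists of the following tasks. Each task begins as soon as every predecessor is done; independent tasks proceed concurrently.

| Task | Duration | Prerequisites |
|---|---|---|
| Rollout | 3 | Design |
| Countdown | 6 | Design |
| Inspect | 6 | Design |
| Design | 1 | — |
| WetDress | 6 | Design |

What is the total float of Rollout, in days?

The longest chain is Design→WetDress = 1+6 = 7; overall finish 7 days.
Rollout finishes as early as 4 and must finish by 7.
Slack of Rollout = 4 − 1 = 3 days.

3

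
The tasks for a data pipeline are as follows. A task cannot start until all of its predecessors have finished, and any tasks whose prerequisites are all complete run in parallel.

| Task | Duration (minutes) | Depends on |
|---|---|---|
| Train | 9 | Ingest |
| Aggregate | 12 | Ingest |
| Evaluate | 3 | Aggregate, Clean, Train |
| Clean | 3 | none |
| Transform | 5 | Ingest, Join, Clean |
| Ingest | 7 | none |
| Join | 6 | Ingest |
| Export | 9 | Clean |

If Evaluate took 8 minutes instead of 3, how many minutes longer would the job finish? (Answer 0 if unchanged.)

5

The binding path is Ingest→Aggregate→Evaluate = 7+12+3 = 22; finish at 22 minutes.
Evaluate is on the critical path; changing it to 8 makes that path 27 minutes.
The critical path is still Ingest→Aggregate→Evaluate; finish is now 27 minutes.
Change in finish: 27 − 22 = +5 minutes.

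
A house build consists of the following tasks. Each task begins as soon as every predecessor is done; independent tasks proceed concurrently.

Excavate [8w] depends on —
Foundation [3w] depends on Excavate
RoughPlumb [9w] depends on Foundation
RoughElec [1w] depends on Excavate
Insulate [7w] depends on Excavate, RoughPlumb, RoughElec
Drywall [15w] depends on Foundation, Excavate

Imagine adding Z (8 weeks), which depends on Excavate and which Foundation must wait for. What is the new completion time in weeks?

35

Originally the project takes 27 weeks.
With Z inserted, Foundation now waits for max(Excavate, Z).
New critical path: Excavate→Z→Foundation→RoughPlumb→Insulate = 8+8+3+9+7 = 35 ⇒ 35 weeks.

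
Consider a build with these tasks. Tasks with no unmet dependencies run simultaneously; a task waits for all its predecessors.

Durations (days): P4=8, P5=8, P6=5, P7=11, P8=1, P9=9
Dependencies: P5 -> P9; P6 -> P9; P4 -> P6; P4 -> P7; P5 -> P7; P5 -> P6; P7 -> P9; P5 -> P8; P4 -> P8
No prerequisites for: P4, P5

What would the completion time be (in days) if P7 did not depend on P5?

28

Original critical path: P4→P7→P9 = 8+11+9 = 28 ⇒ 28 days.
Dropping P5→P7 doesn't change P7's earliest start (8); another predecessor still binds.
The longest chain is now P4→P7→P9 = 8+11+9 = 28, so the build takes 28 days.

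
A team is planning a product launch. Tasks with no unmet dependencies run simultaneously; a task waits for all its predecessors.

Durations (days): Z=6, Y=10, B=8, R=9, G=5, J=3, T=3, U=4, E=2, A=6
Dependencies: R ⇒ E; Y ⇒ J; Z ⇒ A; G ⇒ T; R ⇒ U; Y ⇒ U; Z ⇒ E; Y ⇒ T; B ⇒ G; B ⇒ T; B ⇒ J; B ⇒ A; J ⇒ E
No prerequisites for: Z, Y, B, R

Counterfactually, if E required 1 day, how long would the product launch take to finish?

16

Baseline: B→G→T = 8+5+3 = 16 → 16 days.
The longest path through E is only 15 days, so E has float 1.
That remains the longest chain; total 16 days.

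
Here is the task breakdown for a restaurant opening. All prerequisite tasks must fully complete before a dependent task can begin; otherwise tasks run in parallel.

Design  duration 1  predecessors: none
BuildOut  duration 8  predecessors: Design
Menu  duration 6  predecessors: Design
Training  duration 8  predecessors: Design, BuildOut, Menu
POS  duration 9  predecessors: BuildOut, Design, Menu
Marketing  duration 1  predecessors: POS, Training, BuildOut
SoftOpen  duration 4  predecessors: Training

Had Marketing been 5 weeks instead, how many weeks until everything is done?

Actual critical path: Design→BuildOut→Training→SoftOpen = 1+8+8+4 = 21 ⇒ 21 weeks.
Marketing is off the critical path — its longest chain is 19 weeks, giving 2 of slack.
The binding chain switches to Design→BuildOut→POS→Marketing = 1+8+9+5 = 23; finish 23 weeks.

23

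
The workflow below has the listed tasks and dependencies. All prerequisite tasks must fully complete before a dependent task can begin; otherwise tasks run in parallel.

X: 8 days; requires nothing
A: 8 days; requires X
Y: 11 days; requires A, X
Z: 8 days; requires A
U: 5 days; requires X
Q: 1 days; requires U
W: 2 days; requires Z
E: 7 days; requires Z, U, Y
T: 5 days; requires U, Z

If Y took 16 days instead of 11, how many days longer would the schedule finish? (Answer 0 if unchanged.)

5

As given, the longest chain is X→A→Y→E = 8+8+11+7 = 34, so the finish is 34 days.
Since Y is critical, the +5 change carries straight to that chain (now 39 days).
That remains the longest chain; total 39 days.
Change in finish: 39 − 34 = +5 days.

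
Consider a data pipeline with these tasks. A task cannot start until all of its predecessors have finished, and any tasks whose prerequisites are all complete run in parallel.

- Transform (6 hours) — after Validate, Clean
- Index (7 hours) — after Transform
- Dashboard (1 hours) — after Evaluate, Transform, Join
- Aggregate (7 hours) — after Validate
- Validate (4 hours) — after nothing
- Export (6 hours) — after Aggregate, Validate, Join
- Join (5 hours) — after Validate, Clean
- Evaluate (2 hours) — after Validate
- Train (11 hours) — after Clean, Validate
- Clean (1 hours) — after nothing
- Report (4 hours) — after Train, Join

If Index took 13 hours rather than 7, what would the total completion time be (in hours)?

23

As given, the longest chain is Validate→Train→Report = 4+11+4 = 19, so the finish is 19 hours.
Index has 2 hours of float (longest path through it is 17).
Now Validate→Transform→Index = 4+6+13 = 23 is longest, so the finish becomes 23 hours.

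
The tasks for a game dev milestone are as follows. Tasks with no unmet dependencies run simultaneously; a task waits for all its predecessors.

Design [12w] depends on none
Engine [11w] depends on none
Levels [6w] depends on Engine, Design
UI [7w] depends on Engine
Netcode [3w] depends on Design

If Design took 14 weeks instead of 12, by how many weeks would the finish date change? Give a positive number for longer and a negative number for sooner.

2

Baseline: Design→Levels = 12+6 = 18 → 18 weeks.
Design is on the critical path; changing it to 14 makes that path 20 weeks.
That remains the longest chain; total 20 weeks.
Change in finish: 20 − 18 = +2 weeks.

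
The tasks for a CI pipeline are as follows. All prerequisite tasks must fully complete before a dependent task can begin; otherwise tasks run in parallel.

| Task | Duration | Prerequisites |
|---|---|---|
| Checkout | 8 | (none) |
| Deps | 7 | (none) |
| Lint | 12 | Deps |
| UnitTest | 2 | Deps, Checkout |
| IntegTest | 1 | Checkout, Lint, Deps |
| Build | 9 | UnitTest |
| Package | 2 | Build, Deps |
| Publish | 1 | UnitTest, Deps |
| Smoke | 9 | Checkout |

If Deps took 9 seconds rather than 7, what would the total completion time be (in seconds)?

As given, the longest chain is Checkout→UnitTest→Build→Package = 8+2+9+2 = 21, so the finish is 21 seconds.
Deps is off the critical path — its longest chain is 20 seconds, giving 1 of slack.
New critical path: Deps→Lint→IntegTest = 9+12+1 = 22 ⇒ 22 seconds.

22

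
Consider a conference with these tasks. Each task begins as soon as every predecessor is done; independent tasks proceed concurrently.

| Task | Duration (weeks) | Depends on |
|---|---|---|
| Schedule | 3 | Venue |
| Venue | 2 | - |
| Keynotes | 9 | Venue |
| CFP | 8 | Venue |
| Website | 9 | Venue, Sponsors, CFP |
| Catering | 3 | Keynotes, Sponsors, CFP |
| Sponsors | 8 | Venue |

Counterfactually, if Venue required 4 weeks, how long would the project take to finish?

21

As given, the longest chain is Venue→CFP→Website = 2+8+9 = 19, so the finish is 19 weeks.
Since Venue is critical, the +2 change carries straight to that chain (now 21 weeks).
The critical path is still Venue→CFP→Website; finish is now 21 weeks.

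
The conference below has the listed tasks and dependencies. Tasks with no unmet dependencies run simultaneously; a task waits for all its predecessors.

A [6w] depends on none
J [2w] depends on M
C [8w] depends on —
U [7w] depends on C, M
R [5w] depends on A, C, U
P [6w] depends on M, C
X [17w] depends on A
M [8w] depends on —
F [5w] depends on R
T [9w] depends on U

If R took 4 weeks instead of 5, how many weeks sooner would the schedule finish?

As given, the longest chain is M→U→R→F = 8+7+5+5 = 25, so the finish is 25 weeks.
R is on the critical path; changing it to 4 makes that path 24 weeks.
That remains the longest chain; total 24 weeks.
Change in finish: 24 − 25 = -1 weeks.

1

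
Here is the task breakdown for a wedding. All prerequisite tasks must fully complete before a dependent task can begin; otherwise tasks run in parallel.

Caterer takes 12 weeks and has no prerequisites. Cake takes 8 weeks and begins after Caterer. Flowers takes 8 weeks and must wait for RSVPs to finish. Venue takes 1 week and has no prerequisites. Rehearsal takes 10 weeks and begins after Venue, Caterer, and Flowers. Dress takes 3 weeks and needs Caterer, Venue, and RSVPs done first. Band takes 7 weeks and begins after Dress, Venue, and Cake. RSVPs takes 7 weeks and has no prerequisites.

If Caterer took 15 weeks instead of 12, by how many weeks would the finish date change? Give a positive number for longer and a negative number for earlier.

As given, the longest chain is Caterer→Cake→Band = 12+8+7 = 27, so the finish is 27 weeks.
Since Caterer is critical, the +3 change carries straight to that chain (now 30 weeks).
No other chain overtakes it, so the finish is 30 weeks.
Change in finish: 30 − 27 = +3 weeks.

3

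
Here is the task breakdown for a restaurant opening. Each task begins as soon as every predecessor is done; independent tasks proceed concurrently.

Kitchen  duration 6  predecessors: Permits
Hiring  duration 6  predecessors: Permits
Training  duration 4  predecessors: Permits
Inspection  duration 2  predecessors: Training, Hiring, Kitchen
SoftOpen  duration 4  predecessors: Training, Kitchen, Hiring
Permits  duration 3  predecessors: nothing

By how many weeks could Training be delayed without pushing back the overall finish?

2

The longest chain is Permits→Kitchen→SoftOpen = 3+6+4 = 13; overall finish 13 weeks.
Longest path through Training: 11 weeks (earliest finish 7, latest finish 9).
Float = 13 − 11 = 2.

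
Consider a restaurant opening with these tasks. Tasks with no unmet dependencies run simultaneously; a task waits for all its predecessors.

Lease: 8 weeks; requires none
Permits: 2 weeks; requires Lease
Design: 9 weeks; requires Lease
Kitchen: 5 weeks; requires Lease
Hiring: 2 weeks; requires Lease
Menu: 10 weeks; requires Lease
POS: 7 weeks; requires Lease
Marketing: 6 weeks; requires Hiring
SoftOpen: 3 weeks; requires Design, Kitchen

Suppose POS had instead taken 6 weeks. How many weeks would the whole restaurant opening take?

20

Baseline: Lease→Design→SoftOpen = 8+9+3 = 20 → 20 weeks.
POS is off the critical path — its longest chain is 15 weeks, giving 5 of slack.
That remains the longest chain; total 20 weeks.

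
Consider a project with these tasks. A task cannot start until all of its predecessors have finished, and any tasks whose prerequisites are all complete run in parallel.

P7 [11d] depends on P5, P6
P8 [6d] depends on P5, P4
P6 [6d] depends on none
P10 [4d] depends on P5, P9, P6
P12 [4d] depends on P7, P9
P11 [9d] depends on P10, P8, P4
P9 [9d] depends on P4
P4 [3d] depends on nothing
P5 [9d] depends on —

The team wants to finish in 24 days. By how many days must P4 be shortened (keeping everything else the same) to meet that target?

1

Current finish: 25 days; target: 24.
P4 is on every critical path, so each day cut from P4 cuts the finish by one (this holds down to a finish of 24).
Need 25 − 24 = 1 day off P4 → P4 becomes 2 days, finish becomes 24.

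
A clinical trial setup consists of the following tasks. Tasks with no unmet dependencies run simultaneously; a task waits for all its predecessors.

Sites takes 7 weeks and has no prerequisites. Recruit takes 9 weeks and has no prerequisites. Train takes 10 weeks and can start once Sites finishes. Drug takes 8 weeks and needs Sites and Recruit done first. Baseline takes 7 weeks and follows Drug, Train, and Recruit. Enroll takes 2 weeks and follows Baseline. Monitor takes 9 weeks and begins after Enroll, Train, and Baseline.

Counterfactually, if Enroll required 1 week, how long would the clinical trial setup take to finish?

Baseline: Sites→Train→Baseline→Enroll→Monitor = 7+10+7+2+9 = 35 → 35 weeks.
Enroll lies on that path, so at 1 week the path becomes 34 weeks.
The critical path is still Sites→Train→Baseline→Enroll→Monitor; finish is now 34 weeks.

34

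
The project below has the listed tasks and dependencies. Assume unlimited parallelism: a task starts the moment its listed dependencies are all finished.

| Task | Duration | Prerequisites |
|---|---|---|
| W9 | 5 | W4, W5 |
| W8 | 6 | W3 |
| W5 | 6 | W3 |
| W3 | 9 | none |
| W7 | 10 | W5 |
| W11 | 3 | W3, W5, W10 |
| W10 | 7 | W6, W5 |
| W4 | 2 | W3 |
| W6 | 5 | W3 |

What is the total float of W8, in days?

Critical path: W3→W5→W7 = 9+6+10 = 25, so the finish is 25 days.
W8 finishes as early as 15 and must finish by 25.
Slack of W8 = 19 − 9 = 10 days.

10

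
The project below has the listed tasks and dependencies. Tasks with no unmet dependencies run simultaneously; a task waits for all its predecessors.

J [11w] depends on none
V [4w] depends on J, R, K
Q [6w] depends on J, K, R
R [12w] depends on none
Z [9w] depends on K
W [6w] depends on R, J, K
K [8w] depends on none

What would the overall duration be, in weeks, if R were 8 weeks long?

17

As given, the longest chain is R→Q = 12+6 = 18, so the finish is 18 weeks.
R lies on that path, so at 8 weeks the path becomes 14 weeks.
Now J→Q = 11+6 = 17 is longest, so the finish becomes 17 weeks.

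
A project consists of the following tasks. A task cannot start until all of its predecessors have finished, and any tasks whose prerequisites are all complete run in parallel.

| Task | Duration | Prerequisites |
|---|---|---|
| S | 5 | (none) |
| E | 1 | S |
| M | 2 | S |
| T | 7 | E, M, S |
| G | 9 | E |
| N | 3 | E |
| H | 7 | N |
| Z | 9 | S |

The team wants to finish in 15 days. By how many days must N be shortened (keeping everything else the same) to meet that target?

Current finish: 16 days; target: 15.
N is on every critical path, so each day cut from N cuts the finish by one (this holds down to a finish of 15).
Need 16 − 15 = 1 day off N → N becomes 2 days, finish becomes 15.

1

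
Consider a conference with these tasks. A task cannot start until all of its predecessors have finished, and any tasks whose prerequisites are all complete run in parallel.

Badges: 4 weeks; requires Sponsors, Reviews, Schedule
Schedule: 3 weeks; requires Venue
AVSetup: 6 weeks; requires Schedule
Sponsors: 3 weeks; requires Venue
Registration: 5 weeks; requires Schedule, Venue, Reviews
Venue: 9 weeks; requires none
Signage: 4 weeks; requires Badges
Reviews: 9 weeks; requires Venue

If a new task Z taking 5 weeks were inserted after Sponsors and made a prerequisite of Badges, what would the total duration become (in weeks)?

26

Originally the project takes 26 weeks.
With Z inserted, Badges now waits for max(Sponsors, Reviews, Schedule, Z).
New critical path: Venue→Reviews→Badges→Signage = 9+9+4+4 = 26 ⇒ 26 weeks.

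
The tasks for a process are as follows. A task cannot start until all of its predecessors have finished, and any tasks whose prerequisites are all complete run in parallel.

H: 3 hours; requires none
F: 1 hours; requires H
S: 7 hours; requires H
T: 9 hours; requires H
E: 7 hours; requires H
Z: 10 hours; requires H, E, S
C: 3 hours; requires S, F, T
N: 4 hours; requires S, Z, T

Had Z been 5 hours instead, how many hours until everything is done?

Baseline: H→S→Z→N = 3+7+10+4 = 24 → 24 hours.
Since Z is critical, the -5 change carries straight to that chain (now 19 hours).
No other chain overtakes it, so the finish is 19 hours.

19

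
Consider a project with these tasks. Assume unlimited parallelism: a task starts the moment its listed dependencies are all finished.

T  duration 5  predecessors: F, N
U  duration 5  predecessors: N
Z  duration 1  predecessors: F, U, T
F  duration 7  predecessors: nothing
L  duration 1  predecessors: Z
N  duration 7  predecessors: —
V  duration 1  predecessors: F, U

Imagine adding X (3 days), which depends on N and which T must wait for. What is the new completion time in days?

Originally the plan takes 14 days.
With X inserted, T now waits for max(F, N, X).
New critical path: N→X→T→Z→L = 7+3+5+1+1 = 17 ⇒ 17 days.

17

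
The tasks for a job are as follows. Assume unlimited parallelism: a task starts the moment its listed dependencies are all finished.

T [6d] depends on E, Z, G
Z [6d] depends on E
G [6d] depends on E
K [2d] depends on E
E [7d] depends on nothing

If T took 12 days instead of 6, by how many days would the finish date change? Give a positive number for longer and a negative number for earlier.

6

Critical path before the change: E→G→T = 7+6+6 = 19 giving 19 days.
T lies on that path, so at 12 days the path becomes 25 days.
No other chain overtakes it, so the finish is 25 days.
Change in finish: 25 − 19 = +6 days.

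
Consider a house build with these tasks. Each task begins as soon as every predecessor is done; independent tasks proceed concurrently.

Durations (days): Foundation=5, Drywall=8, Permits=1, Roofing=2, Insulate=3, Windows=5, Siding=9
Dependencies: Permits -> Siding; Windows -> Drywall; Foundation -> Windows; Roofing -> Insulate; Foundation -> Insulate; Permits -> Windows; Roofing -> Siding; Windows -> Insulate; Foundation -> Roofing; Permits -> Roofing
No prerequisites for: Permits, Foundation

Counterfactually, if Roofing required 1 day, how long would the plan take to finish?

18

The binding path is Foundation→Windows→Drywall = 5+5+8 = 18; finish at 18 days.
The longest path through Roofing is only 16 days, so Roofing has float 2.
That remains the longest chain; total 18 days.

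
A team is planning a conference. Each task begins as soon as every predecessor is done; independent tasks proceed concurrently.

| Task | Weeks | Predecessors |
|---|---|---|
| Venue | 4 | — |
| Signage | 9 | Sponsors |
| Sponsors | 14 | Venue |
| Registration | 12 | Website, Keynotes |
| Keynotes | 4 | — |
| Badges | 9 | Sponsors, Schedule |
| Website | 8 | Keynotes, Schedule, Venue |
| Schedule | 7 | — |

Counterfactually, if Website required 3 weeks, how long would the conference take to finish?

The binding path is Schedule→Website→Registration = 7+8+12 = 27; finish at 27 weeks.
Since Website is critical, the -5 change carries straight to that chain (now 22 weeks).
Now Venue→Sponsors→Badges = 4+14+9 = 27 is longest, so the finish becomes 27 weeks.

27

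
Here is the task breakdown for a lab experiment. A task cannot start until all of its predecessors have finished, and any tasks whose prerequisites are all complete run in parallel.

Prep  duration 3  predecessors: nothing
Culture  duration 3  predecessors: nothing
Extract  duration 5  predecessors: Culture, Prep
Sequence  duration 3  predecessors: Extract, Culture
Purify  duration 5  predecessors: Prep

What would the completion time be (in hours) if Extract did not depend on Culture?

Before: longest chain Prep→Extract→Sequence = 3+5+3 = 11, finish 11.
Dropping Culture→Extract doesn't change Extract's earliest start (3); another predecessor still binds.
After: Prep→Extract→Sequence = 3+5+3 = 11 → 11 hours.

11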